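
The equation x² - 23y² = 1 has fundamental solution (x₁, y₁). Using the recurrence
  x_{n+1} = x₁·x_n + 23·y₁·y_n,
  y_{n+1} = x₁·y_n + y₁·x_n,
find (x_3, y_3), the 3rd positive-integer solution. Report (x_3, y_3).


Step 1: Find the fundamental solution (x₁, y₁) of x² - 23y² = 1.
  Expand √23 as a continued fraction. a₀ = ⌊√23⌋ = 4; iterate m_{k+1} = d_k·a_k − m_k, d_{k+1} = (23 − m_{k+1}²)/d_k, a_{k+1} = ⌊(a₀ + m_{k+1})/d_{k+1}⌋ (starting m₀ = 0, d₀ = 1), with convergents p_k = a_k·p_{k-1} + p_{k-2}, q_k = a_k·q_{k-1} + q_{k-2} (p₋₁ = 1, q₋₁ = 0):
  k = 0: a₀ = 4; p₀/q₀ = 4/1; p₀² − 23·q₀² = 16 − 23 = -7.
  k = 1: m = 4, d = 7, a = ⌊(4 + 4)/7⌋ = 1; p/q = (1·4 + 1)/(1·1 + 0) = 5/1; p² − 23·q² = 25 − 23 = 2.
  k = 2: m = 3, d = 2, a = ⌊(4 + 3)/2⌋ = 3; p/q = (3·5 + 4)/(3·1 + 1) = 19/4; p² − 23·q² = 361 − 368 = -7.
  k = 3: m = 3, d = 7, a = ⌊(4 + 3)/7⌋ = 1; p/q = (1·19 + 5)/(1·4 + 1) = 24/5; p² − 23·q² = 576 − 575 = 1.
  The first convergent with p² − 23·q² = 1 gives the fundamental solution (x₁, y₁) = (24, 5).
Step 2: Apply the recurrence (x_{n+1}, y_{n+1}) = (x₁x_n + 23y₁y_n, x₁y_n + y₁x_n) repeatedly.
  From (x_1, y_1) = (24, 5): x_2 = 24·24 + 23·5·5 = 1151; y_2 = 24·5 + 5·24 = 240.
  From (x_2, y_2) = (1151, 240): x_3 = 24·1151 + 23·5·240 = 55224; y_3 = 24·240 + 5·1151 = 11515.
Step 3: Verify x_3² - 23·y_3² = 3049690176 - 3049690175 = 1 (should be 1). ✓

(x_1, y_1) = (24, 5); (x_3, y_3) = (55224, 11515).


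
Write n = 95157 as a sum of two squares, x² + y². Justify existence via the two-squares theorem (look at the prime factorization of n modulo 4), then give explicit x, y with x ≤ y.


Step 1: Factor n = 95157 = 3^2 · 97 · 109.
Step 2: Check the mod-4 condition on each prime factor: 3 ≡ 3 (mod 4), exponent 2 (must be even); 97 ≡ 1 (mod 4), exponent 1; 109 ≡ 1 (mod 4), exponent 1.
All primes ≡ 3 (mod 4) appear to even exponent (or don't appear), so by the two-squares theorem n IS expressible as a sum of two squares.
Step 3: Build a representation. Group n = k² · m with k = 3 and m = 97 · 109 = 10573 (a product of primes ≡ 1 (mod 4)); a representation of m scales to one of n via (k·x)² + (k·y)² = k²(x² + y²). Each prime p ≡ 1 (mod 4) is itself a sum of two squares; find a² by testing p − a² for a perfect square:
  97: 97 − 1² = 96, 97 − 2² = 93, 97 − 3² = 88, 97 − 4² = 81 = 9² ⇒ 97 = 4² + 9².
  109: 109 − 1² = 108, 109 − 2² = 105, 109 − 3² = 100 = 10² ⇒ 109 = 3² + 10².
  Combine using the Brahmagupta–Fibonacci identity (a² + b²)(c² + d²) = (ac − bd)² + (ad + bc)² = (ac + bd)² + (ad − bc)²:
  97 · 109 = 10573: from (4² + 9²)(3² + 10²), take (4·3 − 9·10, 4·10 + 9·3) = (12 − 90, 40 + 27) = (-78, 67); dropping signs (only squares matter) gives (78, 67); check 78² + 67² = 6084 + 4489 = 10573 ✓.
  Scale by k = 3: (3·78, 3·67) = (234, 201).
Step 4: Order so x ≤ y and verify: 201² + 234² = 40401 + 54756 = 95157 = n. ✓

n = 95157 = 201² + 234² (one valid representation with x ≤ y).


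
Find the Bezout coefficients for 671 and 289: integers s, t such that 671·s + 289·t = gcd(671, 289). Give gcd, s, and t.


Euclidean algorithm on (671, 289) — divide until remainder is 0:
  671 = 2 · 289 + 93
  289 = 3 · 93 + 10
  93 = 9 · 10 + 3
  10 = 3 · 3 + 1
  3 = 3 · 1 + 0
gcd(671, 289) = 1.
Track Bezout coefficients alongside the remainders: start with r₀ = 671 = a·1 + b·0 (s = 1, t = 0) and r₁ = 289 = a·0 + b·1 (s = 0, t = 1); each new remainder r_{k+1} = r_{k-1} − q_k·r_k inherits s_{k+1} = s_{k-1} − q_k·s_k, t_{k+1} = t_{k-1} − q_k·t_k, so r_k = a·s_k + b·t_k at every step:
  q = 2: r = 93, s = 1 − 2·0 = 1, t = 0 − 2·1 = -2  (check: 671·1 + 289·(-2) = 93)
  q = 3: r = 10, s = 0 − 3·1 = -3, t = 1 − 3·(-2) = 7  (check: 671·(-3) + 289·7 = 10)
  q = 9: r = 3, s = 1 − 9·(-3) = 28, t = -2 − 9·7 = -65  (check: 671·28 + 289·(-65) = 3)
  q = 3: r = 1, s = -3 − 3·28 = -87, t = 7 − 3·(-65) = 202  (check: 671·(-87) + 289·202 = 1)
The row with r = 1 (the gcd) gives the Bezout coefficients s = -87, t = 202.
Result: 671 · (-87) + 289 · (202) = 1.

gcd(671, 289) = 1; s = -87, t = 202 (check: 671·(-87) + 289·202 = 1).


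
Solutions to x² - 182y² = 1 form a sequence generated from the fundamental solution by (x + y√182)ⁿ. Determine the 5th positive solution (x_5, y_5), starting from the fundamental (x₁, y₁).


Step 1: Find the fundamental solution (x₁, y₁) of x² - 182y² = 1.
  Expand √182 as a continued fraction. a₀ = ⌊√182⌋ = 13; iterate m_{k+1} = d_k·a_k − m_k, d_{k+1} = (182 − m_{k+1}²)/d_k, a_{k+1} = ⌊(a₀ + m_{k+1})/d_{k+1}⌋ (starting m₀ = 0, d₀ = 1), with convergents p_k = a_k·p_{k-1} + p_{k-2}, q_k = a_k·q_{k-1} + q_{k-2} (p₋₁ = 1, q₋₁ = 0):
  k = 0: a₀ = 13; p₀/q₀ = 13/1; p₀² − 182·q₀² = 169 − 182 = -13.
  k = 1: m = 13, d = 13, a = ⌊(13 + 13)/13⌋ = 2; p/q = (2·13 + 1)/(2·1 + 0) = 27/2; p² − 182·q² = 729 − 728 = 1.
  The first convergent with p² − 182·q² = 1 gives the fundamental solution (x₁, y₁) = (27, 2).
Step 2: Apply the recurrence (x_{n+1}, y_{n+1}) = (x₁x_n + 182y₁y_n, x₁y_n + y₁x_n) repeatedly.
  From (x_1, y_1) = (27, 2): x_2 = 27·27 + 182·2·2 = 1457; y_2 = 27·2 + 2·27 = 108.
  From (x_2, y_2) = (1457, 108): x_3 = 27·1457 + 182·2·108 = 78651; y_3 = 27·108 + 2·1457 = 5830.
  From (x_3, y_3) = (78651, 5830): x_4 = 27·78651 + 182·2·5830 = 4245697; y_4 = 27·5830 + 2·78651 = 314712.
  From (x_4, y_4) = (4245697, 314712): x_5 = 27·4245697 + 182·2·314712 = 229188987; y_5 = 27·314712 + 2·4245697 = 16988618.
Step 3: Verify x_5² - 182·y_5² = 52527591762086169 - 52527591762086168 = 1 (should be 1). ✓

(x_1, y_1) = (27, 2); (x_5, y_5) = (229188987, 16988618).


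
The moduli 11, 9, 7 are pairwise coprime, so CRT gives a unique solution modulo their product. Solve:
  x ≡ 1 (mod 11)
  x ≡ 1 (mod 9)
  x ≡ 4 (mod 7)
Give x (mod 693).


Moduli 11, 9, 7 are pairwise coprime; by CRT there is a unique solution modulo M = 11 · 9 · 7 = 693.
Solve pairwise, accumulating the modulus:
  Start with x ≡ 1 (mod 11).
  Combine with x ≡ 1 (mod 9): since gcd(11, 9) = 1, we get a unique residue mod 99.
    Write x = 1 + 11·t and substitute into x ≡ 1 (mod 9): 11·t ≡ 1 − 1 = 0 (mod 9).
    Reduce coefficients mod 9: 2·t ≡ 0 (mod 9).
    The inverse of 2 mod 9 is 5 (since 2·5 = 10 = 1·9 + 1), so t ≡ 5·0 = 0 ≡ 0 (mod 9).
    Then x = 1 + 11·0 = 1, valid modulo lcm(11, 9) = 99: x ≡ 1 (mod 99).
  Combine with x ≡ 4 (mod 7): since gcd(99, 7) = 1, we get a unique residue mod 693.
    Write x = 1 + 99·t and substitute into x ≡ 4 (mod 7): 99·t ≡ 4 − 1 = 3 (mod 7).
    Reduce coefficients mod 7: 1·t ≡ 3 (mod 7).
    So t ≡ 3 (mod 7).
    Then x = 1 + 99·3 = 298, valid modulo lcm(99, 7) = 693: x ≡ 298 (mod 693).
Verify: 298 mod 11 = 1 ✓, 298 mod 9 = 1 ✓, 298 mod 7 = 4 ✓.

x ≡ 298 (mod 693).


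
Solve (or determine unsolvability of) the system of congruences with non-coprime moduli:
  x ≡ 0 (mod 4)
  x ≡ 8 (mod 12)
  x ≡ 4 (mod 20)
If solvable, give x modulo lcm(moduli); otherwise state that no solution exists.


Moduli 4, 12, 20 are not pairwise coprime, so CRT works modulo lcm(m_i) when all pairwise compatibility conditions hold.
Pairwise compatibility: gcd(m_i, m_j) must divide a_i - a_j for every pair.
Merge one congruence at a time:
  Start: x ≡ 0 (mod 4).
  Combine with x ≡ 8 (mod 12): gcd(4, 12) = 4; 8 - 0 = 8, which IS divisible by 4, so compatible.
    Write x = 0 + 4·t and substitute into x ≡ 8 (mod 12): 4·t ≡ 8 − 0 = 8 (mod 12).
    Divide the congruence (and modulus) by g = 4: 1·t ≡ 2 (mod 3).
    So t ≡ 2 (mod 3).
    Then x = 0 + 4·2 = 8, valid modulo lcm(4, 12) = 12: x ≡ 8 (mod 12).
  Combine with x ≡ 4 (mod 20): gcd(12, 20) = 4; 4 - 8 = -4, which IS divisible by 4, so compatible.
    Write x = 8 + 12·t and substitute into x ≡ 4 (mod 20): 12·t ≡ 4 − 8 = -4 (mod 20).
    Divide the congruence (and modulus) by g = 4: 3·t ≡ -1 (mod 5).
    Reduce coefficients mod 5: 3·t ≡ 4 (mod 5).
    The inverse of 3 mod 5 is 2 (since 3·2 = 6 = 1·5 + 1), so t ≡ 2·4 = 8 ≡ 3 (mod 5).
    Then x = 8 + 12·3 = 44, valid modulo lcm(12, 20) = 60: x ≡ 44 (mod 60).
Verify: 44 mod 4 = 0, 44 mod 12 = 8, 44 mod 20 = 4.

x ≡ 44 (mod 60).


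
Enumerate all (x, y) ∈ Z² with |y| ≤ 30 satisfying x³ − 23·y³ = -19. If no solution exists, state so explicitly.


The equation is x³ - 23y³ = -19. For fixed y, x³ = 23·y³ − 19, so a solution requires the RHS to be a perfect cube.
Strategy: iterate y from -30 to 30, compute RHS = 23·y³ − 19, and check whether it is a (positive or negative) perfect cube.
Check small values of y:
  y = 0: RHS = -19 is not a perfect cube.
  y = 1: RHS = 4 is not a perfect cube.
  y = -1: RHS = -42 is not a perfect cube.
  y = 2: RHS = 165 is not a perfect cube.
  y = -2: RHS = -203 is not a perfect cube.
  y = 3: RHS = 602 is not a perfect cube.
  y = -3: RHS = -640 is not a perfect cube.
Continuing the search up to |y| = 30 finds no solutions either.
No (x, y) in the scanned range satisfies the equation.

No integer solutions with |y| ≤ 30.


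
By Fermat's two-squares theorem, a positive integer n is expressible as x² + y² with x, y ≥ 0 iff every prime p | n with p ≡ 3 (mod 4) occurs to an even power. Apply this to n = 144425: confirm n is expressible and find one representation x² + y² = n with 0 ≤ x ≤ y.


Step 1: Factor n = 144425 = 5^2 · 53 · 109.
Step 2: Check the mod-4 condition on each prime factor: 5 ≡ 1 (mod 4), exponent 2; 53 ≡ 1 (mod 4), exponent 1; 109 ≡ 1 (mod 4), exponent 1.
All primes ≡ 3 (mod 4) appear to even exponent (or don't appear), so by the two-squares theorem n IS expressible as a sum of two squares.
Step 3: Build a representation. Group n = k² · m with k = 5 and m = 53 · 109 = 5777 (a product of primes ≡ 1 (mod 4)); a representation of m scales to one of n via (k·x)² + (k·y)² = k²(x² + y²). Each prime p ≡ 1 (mod 4) is itself a sum of two squares; find a² by testing p − a² for a perfect square:
  53: 53 − 1² = 52, 53 − 2² = 49 = 7² ⇒ 53 = 2² + 7².
  109: 109 − 1² = 108, 109 − 2² = 105, 109 − 3² = 100 = 10² ⇒ 109 = 3² + 10².
  Combine using the Brahmagupta–Fibonacci identity (a² + b²)(c² + d²) = (ac − bd)² + (ad + bc)² = (ac + bd)² + (ad − bc)²:
  53 · 109 = 5777: from (2² + 7²)(3² + 10²), take (2·3 − 7·10, 2·10 + 7·3) = (6 − 70, 20 + 21) = (-64, 41); dropping signs (only squares matter) gives (64, 41); check 64² + 41² = 4096 + 1681 = 5777 ✓.
  Scale by k = 5: (5·64, 5·41) = (320, 205).
Step 4: Order so x ≤ y and verify: 205² + 320² = 42025 + 102400 = 144425 = n. ✓

n = 144425 = 205² + 320² (one valid representation with x ≤ y).


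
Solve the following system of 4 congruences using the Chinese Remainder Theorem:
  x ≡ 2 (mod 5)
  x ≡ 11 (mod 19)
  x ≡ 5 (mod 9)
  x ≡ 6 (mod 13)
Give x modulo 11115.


Product of moduli M = 5 · 19 · 9 · 13 = 11115.
Merge one congruence at a time:
  Start: x ≡ 2 (mod 5).
  Combine with x ≡ 11 (mod 19); new modulus lcm = 95.
    Write x = 2 + 5·t and substitute into x ≡ 11 (mod 19): 5·t ≡ 11 − 2 = 9 (mod 19).
    The inverse of 5 mod 19 is 4 (since 5·4 = 20 = 1·19 + 1), so t ≡ 4·9 = 36 ≡ 17 (mod 19).
    Then x = 2 + 5·17 = 87, valid modulo lcm(5, 19) = 95: x ≡ 87 (mod 95).
  Combine with x ≡ 5 (mod 9); new modulus lcm = 855.
    Write x = 87 + 95·t and substitute into x ≡ 5 (mod 9): 95·t ≡ 5 − 87 = -82 (mod 9).
    Reduce coefficients mod 9: 5·t ≡ 8 (mod 9).
    The inverse of 5 mod 9 is 2 (since 5·2 = 10 = 1·9 + 1), so t ≡ 2·8 = 16 ≡ 7 (mod 9).
    Then x = 87 + 95·7 = 752, valid modulo lcm(95, 9) = 855: x ≡ 752 (mod 855).
  Combine with x ≡ 6 (mod 13); new modulus lcm = 11115.
    Write x = 752 + 855·t and substitute into x ≡ 6 (mod 13): 855·t ≡ 6 − 752 = -746 (mod 13).
    Reduce coefficients mod 13: 10·t ≡ 8 (mod 13).
    The inverse of 10 mod 13 is 4 (since 10·4 = 40 = 3·13 + 1), so t ≡ 4·8 = 32 ≡ 6 (mod 13).
    Then x = 752 + 855·6 = 5882, valid modulo lcm(855, 13) = 11115: x ≡ 5882 (mod 11115).
Verify against each original: 5882 mod 5 = 2, 5882 mod 19 = 11, 5882 mod 9 = 5, 5882 mod 13 = 6.

x ≡ 5882 (mod 11115).


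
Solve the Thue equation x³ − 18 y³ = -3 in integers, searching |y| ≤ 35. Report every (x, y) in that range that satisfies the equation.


The equation is x³ - 18y³ = -3. For fixed y, x³ = 18·y³ − 3, so a solution requires the RHS to be a perfect cube.
Strategy: iterate y from -35 to 35, compute RHS = 18·y³ − 3, and check whether it is a (positive or negative) perfect cube.
Check small values of y:
  y = 0: RHS = -3 is not a perfect cube.
  y = 1: RHS = 15 is not a perfect cube.
  y = -1: RHS = -21 is not a perfect cube.
  y = 2: RHS = 141 is not a perfect cube.
  y = -2: RHS = -147 is not a perfect cube.
  y = 3: RHS = 483 is not a perfect cube.
  y = -3: RHS = -489 is not a perfect cube.
Continuing the search up to |y| = 35 finds no solutions either.
No (x, y) in the scanned range satisfies the equation.

No integer solutions with |y| ≤ 35.


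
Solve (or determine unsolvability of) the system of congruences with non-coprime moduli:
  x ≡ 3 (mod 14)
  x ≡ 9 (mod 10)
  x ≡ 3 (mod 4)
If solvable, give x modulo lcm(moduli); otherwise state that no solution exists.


Moduli 14, 10, 4 are not pairwise coprime, so CRT works modulo lcm(m_i) when all pairwise compatibility conditions hold.
Pairwise compatibility: gcd(m_i, m_j) must divide a_i - a_j for every pair.
Merge one congruence at a time:
  Start: x ≡ 3 (mod 14).
  Combine with x ≡ 9 (mod 10): gcd(14, 10) = 2; 9 - 3 = 6, which IS divisible by 2, so compatible.
    Write x = 3 + 14·t and substitute into x ≡ 9 (mod 10): 14·t ≡ 9 − 3 = 6 (mod 10).
    Divide the congruence (and modulus) by g = 2: 7·t ≡ 3 (mod 5).
    Reduce coefficients mod 5: 2·t ≡ 3 (mod 5).
    The inverse of 2 mod 5 is 3 (since 2·3 = 6 = 1·5 + 1), so t ≡ 3·3 = 9 ≡ 4 (mod 5).
    Then x = 3 + 14·4 = 59, valid modulo lcm(14, 10) = 70: x ≡ 59 (mod 70).
  Combine with x ≡ 3 (mod 4): gcd(70, 4) = 2; 3 - 59 = -56, which IS divisible by 2, so compatible.
    Write x = 59 + 70·t and substitute into x ≡ 3 (mod 4): 70·t ≡ 3 − 59 = -56 (mod 4).
    Divide the congruence (and modulus) by g = 2: 35·t ≡ -28 (mod 2).
    Reduce coefficients mod 2: 1·t ≡ 0 (mod 2).
    So t ≡ 0 (mod 2).
    Then x = 59 + 70·0 = 59, valid modulo lcm(70, 4) = 140: x ≡ 59 (mod 140).
Verify: 59 mod 14 = 3, 59 mod 10 = 9, 59 mod 4 = 3.

x ≡ 59 (mod 140).


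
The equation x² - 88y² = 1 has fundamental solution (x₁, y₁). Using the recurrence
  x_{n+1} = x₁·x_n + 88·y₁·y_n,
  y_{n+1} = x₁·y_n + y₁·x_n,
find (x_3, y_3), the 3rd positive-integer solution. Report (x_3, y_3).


Step 1: Find the fundamental solution (x₁, y₁) of x² - 88y² = 1.
  Expand √88 as a continued fraction. a₀ = ⌊√88⌋ = 9; iterate m_{k+1} = d_k·a_k − m_k, d_{k+1} = (88 − m_{k+1}²)/d_k, a_{k+1} = ⌊(a₀ + m_{k+1})/d_{k+1}⌋ (starting m₀ = 0, d₀ = 1), with convergents p_k = a_k·p_{k-1} + p_{k-2}, q_k = a_k·q_{k-1} + q_{k-2} (p₋₁ = 1, q₋₁ = 0):
  k = 0: a₀ = 9; p₀/q₀ = 9/1; p₀² − 88·q₀² = 81 − 88 = -7.
  k = 1: m = 9, d = 7, a = ⌊(9 + 9)/7⌋ = 2; p/q = (2·9 + 1)/(2·1 + 0) = 19/2; p² − 88·q² = 361 − 352 = 9.
  k = 2: m = 5, d = 9, a = ⌊(9 + 5)/9⌋ = 1; p/q = (1·19 + 9)/(1·2 + 1) = 28/3; p² − 88·q² = 784 − 792 = -8.
  k = 3: m = 4, d = 8, a = ⌊(9 + 4)/8⌋ = 1; p/q = (1·28 + 19)/(1·3 + 2) = 47/5; p² − 88·q² = 2209 − 2200 = 9.
  k = 4: m = 4, d = 9, a = ⌊(9 + 4)/9⌋ = 1; p/q = (1·47 + 28)/(1·5 + 3) = 75/8; p² − 88·q² = 5625 − 5632 = -7.
  k = 5: m = 5, d = 7, a = ⌊(9 + 5)/7⌋ = 2; p/q = (2·75 + 47)/(2·8 + 5) = 197/21; p² − 88·q² = 38809 − 38808 = 1.
  The first convergent with p² − 88·q² = 1 gives the fundamental solution (x₁, y₁) = (197, 21).
Step 2: Apply the recurrence (x_{n+1}, y_{n+1}) = (x₁x_n + 88y₁y_n, x₁y_n + y₁x_n) repeatedly.
  From (x_1, y_1) = (197, 21): x_2 = 197·197 + 88·21·21 = 77617; y_2 = 197·21 + 21·197 = 8274.
  From (x_2, y_2) = (77617, 8274): x_3 = 197·77617 + 88·21·8274 = 30580901; y_3 = 197·8274 + 21·77617 = 3259935.
Step 3: Verify x_3² - 88·y_3² = 935191505971801 - 935191505971800 = 1 (should be 1). ✓

(x_1, y_1) = (197, 21); (x_3, y_3) = (30580901, 3259935).


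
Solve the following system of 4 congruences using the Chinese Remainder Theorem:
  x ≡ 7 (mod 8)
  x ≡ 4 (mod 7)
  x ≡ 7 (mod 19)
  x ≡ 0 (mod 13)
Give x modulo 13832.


Product of moduli M = 8 · 7 · 19 · 13 = 13832.
Merge one congruence at a time:
  Start: x ≡ 7 (mod 8).
  Combine with x ≡ 4 (mod 7); new modulus lcm = 56.
    Write x = 7 + 8·t and substitute into x ≡ 4 (mod 7): 8·t ≡ 4 − 7 = -3 (mod 7).
    Reduce coefficients mod 7: 1·t ≡ 4 (mod 7).
    So t ≡ 4 (mod 7).
    Then x = 7 + 8·4 = 39, valid modulo lcm(8, 7) = 56: x ≡ 39 (mod 56).
  Combine with x ≡ 7 (mod 19); new modulus lcm = 1064.
    Write x = 39 + 56·t and substitute into x ≡ 7 (mod 19): 56·t ≡ 7 − 39 = -32 (mod 19).
    Reduce coefficients mod 19: 18·t ≡ 6 (mod 19).
    The inverse of 18 mod 19 is 18 (since 18·18 = 324 = 17·19 + 1), so t ≡ 18·6 = 108 ≡ 13 (mod 19).
    Then x = 39 + 56·13 = 767, valid modulo lcm(56, 19) = 1064: x ≡ 767 (mod 1064).
  Combine with x ≡ 0 (mod 13); new modulus lcm = 13832.
    Write x = 767 + 1064·t and substitute into x ≡ 0 (mod 13): 1064·t ≡ 0 − 767 = -767 (mod 13).
    Reduce coefficients mod 13: 11·t ≡ 0 (mod 13).
    The inverse of 11 mod 13 is 6 (since 11·6 = 66 = 5·13 + 1), so t ≡ 6·0 = 0 ≡ 0 (mod 13).
    Then x = 767 + 1064·0 = 767, valid modulo lcm(1064, 13) = 13832: x ≡ 767 (mod 13832).
Verify against each original: 767 mod 8 = 7, 767 mod 7 = 4, 767 mod 19 = 7, 767 mod 13 = 0.

x ≡ 767 (mod 13832).


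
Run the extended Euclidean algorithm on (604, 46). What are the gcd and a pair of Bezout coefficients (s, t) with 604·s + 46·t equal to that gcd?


Euclidean algorithm on (604, 46) — divide until remainder is 0:
  604 = 13 · 46 + 6
  46 = 7 · 6 + 4
  6 = 1 · 4 + 2
  4 = 2 · 2 + 0
gcd(604, 46) = 2.
Track Bezout coefficients alongside the remainders: start with r₀ = 604 = a·1 + b·0 (s = 1, t = 0) and r₁ = 46 = a·0 + b·1 (s = 0, t = 1); each new remainder r_{k+1} = r_{k-1} − q_k·r_k inherits s_{k+1} = s_{k-1} − q_k·s_k, t_{k+1} = t_{k-1} − q_k·t_k, so r_k = a·s_k + b·t_k at every step:
  q = 13: r = 6, s = 1 − 13·0 = 1, t = 0 − 13·1 = -13  (check: 604·1 + 46·(-13) = 6)
  q = 7: r = 4, s = 0 − 7·1 = -7, t = 1 − 7·(-13) = 92  (check: 604·(-7) + 46·92 = 4)
  q = 1: r = 2, s = 1 − 1·(-7) = 8, t = -13 − 1·92 = -105  (check: 604·8 + 46·(-105) = 2)
The row with r = 2 (the gcd) gives the Bezout coefficients s = 8, t = -105.
Result: 604 · (8) + 46 · (-105) = 2.

gcd(604, 46) = 2; s = 8, t = -105 (check: 604·8 + 46·(-105) = 2).


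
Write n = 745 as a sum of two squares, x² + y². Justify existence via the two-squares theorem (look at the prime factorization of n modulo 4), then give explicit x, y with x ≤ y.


Step 1: Factor n = 745 = 5 · 149.
Step 2: Check the mod-4 condition on each prime factor: 5 ≡ 1 (mod 4), exponent 1; 149 ≡ 1 (mod 4), exponent 1.
All primes ≡ 3 (mod 4) appear to even exponent (or don't appear), so by the two-squares theorem n IS expressible as a sum of two squares.
Step 3: Build a representation. Here n = 5 · 149 is a product of primes ≡ 1 (mod 4). Each prime p ≡ 1 (mod 4) is itself a sum of two squares; find a² by testing p − a² for a perfect square:
  5: 5 − 1² = 4 = 2² ⇒ 5 = 1² + 2².
  149: 149 − 1² = 148, 149 − 2² = 145, 149 − 3² = 140, 149 − 4² = 133, 149 − 5² = 124, 149 − 6² = 113, 149 − 7² = 100 = 10² ⇒ 149 = 7² + 10².
  Combine using the Brahmagupta–Fibonacci identity (a² + b²)(c² + d²) = (ac − bd)² + (ad + bc)² = (ac + bd)² + (ad − bc)²:
  5 · 149 = 745: from (1² + 2²)(7² + 10²), take (1·7 − 2·10, 1·10 + 2·7) = (7 − 20, 10 + 14) = (-13, 24); dropping signs (only squares matter) gives (13, 24); check 13² + 24² = 169 + 576 = 745 ✓.
Step 4: Order so x ≤ y and verify: 13² + 24² = 169 + 576 = 745 = n. ✓

n = 745 = 13² + 24² (one valid representation with x ≤ y).


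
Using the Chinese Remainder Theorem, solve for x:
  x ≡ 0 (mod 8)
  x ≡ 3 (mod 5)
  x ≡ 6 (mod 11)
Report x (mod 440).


Moduli 8, 5, 11 are pairwise coprime; by CRT there is a unique solution modulo M = 8 · 5 · 11 = 440.
Solve pairwise, accumulating the modulus:
  Start with x ≡ 0 (mod 8).
  Combine with x ≡ 3 (mod 5): since gcd(8, 5) = 1, we get a unique residue mod 40.
    Write x = 0 + 8·t and substitute into x ≡ 3 (mod 5): 8·t ≡ 3 − 0 = 3 (mod 5).
    Reduce coefficients mod 5: 3·t ≡ 3 (mod 5).
    The inverse of 3 mod 5 is 2 (since 3·2 = 6 = 1·5 + 1), so t ≡ 2·3 = 6 ≡ 1 (mod 5).
    Then x = 0 + 8·1 = 8, valid modulo lcm(8, 5) = 40: x ≡ 8 (mod 40).
  Combine with x ≡ 6 (mod 11): since gcd(40, 11) = 1, we get a unique residue mod 440.
    Write x = 8 + 40·t and substitute into x ≡ 6 (mod 11): 40·t ≡ 6 − 8 = -2 (mod 11).
    Reduce coefficients mod 11: 7·t ≡ 9 (mod 11).
    The inverse of 7 mod 11 is 8 (since 7·8 = 56 = 5·11 + 1), so t ≡ 8·9 = 72 ≡ 6 (mod 11).
    Then x = 8 + 40·6 = 248, valid modulo lcm(40, 11) = 440: x ≡ 248 (mod 440).
Verify: 248 mod 8 = 0 ✓, 248 mod 5 = 3 ✓, 248 mod 11 = 6 ✓.

x ≡ 248 (mod 440).


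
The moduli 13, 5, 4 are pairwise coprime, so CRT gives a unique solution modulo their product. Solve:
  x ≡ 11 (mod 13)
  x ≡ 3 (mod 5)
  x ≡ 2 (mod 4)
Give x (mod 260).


Moduli 13, 5, 4 are pairwise coprime; by CRT there is a unique solution modulo M = 13 · 5 · 4 = 260.
Solve pairwise, accumulating the modulus:
  Start with x ≡ 11 (mod 13).
  Combine with x ≡ 3 (mod 5): since gcd(13, 5) = 1, we get a unique residue mod 65.
    Write x = 11 + 13·t and substitute into x ≡ 3 (mod 5): 13·t ≡ 3 − 11 = -8 (mod 5).
    Reduce coefficients mod 5: 3·t ≡ 2 (mod 5).
    The inverse of 3 mod 5 is 2 (since 3·2 = 6 = 1·5 + 1), so t ≡ 2·2 = 4 ≡ 4 (mod 5).
    Then x = 11 + 13·4 = 63, valid modulo lcm(13, 5) = 65: x ≡ 63 (mod 65).
  Combine with x ≡ 2 (mod 4): since gcd(65, 4) = 1, we get a unique residue mod 260.
    Write x = 63 + 65·t and substitute into x ≡ 2 (mod 4): 65·t ≡ 2 − 63 = -61 (mod 4).
    Reduce coefficients mod 4: 1·t ≡ 3 (mod 4).
    So t ≡ 3 (mod 4).
    Then x = 63 + 65·3 = 258, valid modulo lcm(65, 4) = 260: x ≡ 258 (mod 260).
Verify: 258 mod 13 = 11 ✓, 258 mod 5 = 3 ✓, 258 mod 4 = 2 ✓.

x ≡ 258 (mod 260).


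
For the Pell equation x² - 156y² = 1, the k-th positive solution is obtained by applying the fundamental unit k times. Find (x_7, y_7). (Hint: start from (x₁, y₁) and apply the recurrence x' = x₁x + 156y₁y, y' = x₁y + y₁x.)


Step 1: Find the fundamental solution (x₁, y₁) of x² - 156y² = 1.
  Expand √156 as a continued fraction. a₀ = ⌊√156⌋ = 12; iterate m_{k+1} = d_k·a_k − m_k, d_{k+1} = (156 − m_{k+1}²)/d_k, a_{k+1} = ⌊(a₀ + m_{k+1})/d_{k+1}⌋ (starting m₀ = 0, d₀ = 1), with convergents p_k = a_k·p_{k-1} + p_{k-2}, q_k = a_k·q_{k-1} + q_{k-2} (p₋₁ = 1, q₋₁ = 0):
  k = 0: a₀ = 12; p₀/q₀ = 12/1; p₀² − 156·q₀² = 144 − 156 = -12.
  k = 1: m = 12, d = 12, a = ⌊(12 + 12)/12⌋ = 2; p/q = (2·12 + 1)/(2·1 + 0) = 25/2; p² − 156·q² = 625 − 624 = 1.
  The first convergent with p² − 156·q² = 1 gives the fundamental solution (x₁, y₁) = (25, 2).
Step 2: Apply the recurrence (x_{n+1}, y_{n+1}) = (x₁x_n + 156y₁y_n, x₁y_n + y₁x_n) repeatedly.
  From (x_1, y_1) = (25, 2): x_2 = 25·25 + 156·2·2 = 1249; y_2 = 25·2 + 2·25 = 100.
  From (x_2, y_2) = (1249, 100): x_3 = 25·1249 + 156·2·100 = 62425; y_3 = 25·100 + 2·1249 = 4998.
  From (x_3, y_3) = (62425, 4998): x_4 = 25·62425 + 156·2·4998 = 3120001; y_4 = 25·4998 + 2·62425 = 249800.
  From (x_4, y_4) = (3120001, 249800): x_5 = 25·3120001 + 156·2·249800 = 155937625; y_5 = 25·249800 + 2·3120001 = 12485002.
  From (x_5, y_5) = (155937625, 12485002): x_6 = 25·155937625 + 156·2·12485002 = 7793761249; y_6 = 25·12485002 + 2·155937625 = 624000300.
  From (x_6, y_6) = (7793761249, 624000300): x_7 = 25·7793761249 + 156·2·624000300 = 389532124825; y_7 = 25·624000300 + 2·7793761249 = 31187529998.
Step 3: Verify x_7² - 156·y_7² = 151735276270679381280625 - 151735276270679381280624 = 1 (should be 1). ✓

(x_1, y_1) = (25, 2); (x_7, y_7) = (389532124825, 31187529998).


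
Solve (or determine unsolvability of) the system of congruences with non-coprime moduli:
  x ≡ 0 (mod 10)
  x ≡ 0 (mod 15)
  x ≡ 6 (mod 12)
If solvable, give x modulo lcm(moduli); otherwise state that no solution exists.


Moduli 10, 15, 12 are not pairwise coprime, so CRT works modulo lcm(m_i) when all pairwise compatibility conditions hold.
Pairwise compatibility: gcd(m_i, m_j) must divide a_i - a_j for every pair.
Merge one congruence at a time:
  Start: x ≡ 0 (mod 10).
  Combine with x ≡ 0 (mod 15): gcd(10, 15) = 5; 0 - 0 = 0, which IS divisible by 5, so compatible.
    Write x = 0 + 10·t and substitute into x ≡ 0 (mod 15): 10·t ≡ 0 − 0 = 0 (mod 15).
    Divide the congruence (and modulus) by g = 5: 2·t ≡ 0 (mod 3).
    The inverse of 2 mod 3 is 2 (since 2·2 = 4 = 1·3 + 1), so t ≡ 2·0 = 0 ≡ 0 (mod 3).
    Then x = 0 + 10·0 = 0, valid modulo lcm(10, 15) = 30: x ≡ 0 (mod 30).
  Combine with x ≡ 6 (mod 12): gcd(30, 12) = 6; 6 - 0 = 6, which IS divisible by 6, so compatible.
    Write x = 0 + 30·t and substitute into x ≡ 6 (mod 12): 30·t ≡ 6 − 0 = 6 (mod 12).
    Divide the congruence (and modulus) by g = 6: 5·t ≡ 1 (mod 2).
    Reduce coefficients mod 2: 1·t ≡ 1 (mod 2).
    So t ≡ 1 (mod 2).
    Then x = 0 + 30·1 = 30, valid modulo lcm(30, 12) = 60: x ≡ 30 (mod 60).
Verify: 30 mod 10 = 0, 30 mod 15 = 0, 30 mod 12 = 6.

x ≡ 30 (mod 60).


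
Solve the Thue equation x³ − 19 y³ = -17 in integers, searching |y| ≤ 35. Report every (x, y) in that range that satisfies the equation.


The equation is x³ - 19y³ = -17. For fixed y, x³ = 19·y³ − 17, so a solution requires the RHS to be a perfect cube.
Strategy: iterate y from -35 to 35, compute RHS = 19·y³ − 17, and check whether it is a (positive or negative) perfect cube.
Check small values of y:
  y = 0: RHS = -17 is not a perfect cube.
  y = 1: RHS = 2 is not a perfect cube.
  y = -1: RHS = -36 is not a perfect cube.
  y = 2: RHS = 135 is not a perfect cube.
  y = -2: RHS = -169 is not a perfect cube.
  y = 3: RHS = 496 is not a perfect cube.
  y = -3: RHS = -530 is not a perfect cube.
Continuing the search up to |y| = 35 finds no solutions either.
No (x, y) in the scanned range satisfies the equation.

No integer solutions with |y| ≤ 35.


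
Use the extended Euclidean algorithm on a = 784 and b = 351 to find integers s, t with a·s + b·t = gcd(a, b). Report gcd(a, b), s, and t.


Euclidean algorithm on (784, 351) — divide until remainder is 0:
  784 = 2 · 351 + 82
  351 = 4 · 82 + 23
  82 = 3 · 23 + 13
  23 = 1 · 13 + 10
  13 = 1 · 10 + 3
  10 = 3 · 3 + 1
  3 = 3 · 1 + 0
gcd(784, 351) = 1.
Track Bezout coefficients alongside the remainders: start with r₀ = 784 = a·1 + b·0 (s = 1, t = 0) and r₁ = 351 = a·0 + b·1 (s = 0, t = 1); each new remainder r_{k+1} = r_{k-1} − q_k·r_k inherits s_{k+1} = s_{k-1} − q_k·s_k, t_{k+1} = t_{k-1} − q_k·t_k, so r_k = a·s_k + b·t_k at every step:
  q = 2: r = 82, s = 1 − 2·0 = 1, t = 0 − 2·1 = -2  (check: 784·1 + 351·(-2) = 82)
  q = 4: r = 23, s = 0 − 4·1 = -4, t = 1 − 4·(-2) = 9  (check: 784·(-4) + 351·9 = 23)
  q = 3: r = 13, s = 1 − 3·(-4) = 13, t = -2 − 3·9 = -29  (check: 784·13 + 351·(-29) = 13)
  q = 1: r = 10, s = -4 − 1·13 = -17, t = 9 − 1·(-29) = 38  (check: 784·(-17) + 351·38 = 10)
  q = 1: r = 3, s = 13 − 1·(-17) = 30, t = -29 − 1·38 = -67  (check: 784·30 + 351·(-67) = 3)
  q = 3: r = 1, s = -17 − 3·30 = -107, t = 38 − 3·(-67) = 239  (check: 784·(-107) + 351·239 = 1)
The row with r = 1 (the gcd) gives the Bezout coefficients s = -107, t = 239.
Result: 784 · (-107) + 351 · (239) = 1.

gcd(784, 351) = 1; s = -107, t = 239 (check: 784·(-107) + 351·239 = 1).


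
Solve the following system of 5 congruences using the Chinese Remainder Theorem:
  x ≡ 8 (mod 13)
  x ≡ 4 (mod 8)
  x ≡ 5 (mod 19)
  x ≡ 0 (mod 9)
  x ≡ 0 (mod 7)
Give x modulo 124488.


Product of moduli M = 13 · 8 · 19 · 9 · 7 = 124488.
Merge one congruence at a time:
  Start: x ≡ 8 (mod 13).
  Combine with x ≡ 4 (mod 8); new modulus lcm = 104.
    Write x = 8 + 13·t and substitute into x ≡ 4 (mod 8): 13·t ≡ 4 − 8 = -4 (mod 8).
    Reduce coefficients mod 8: 5·t ≡ 4 (mod 8).
    The inverse of 5 mod 8 is 5 (since 5·5 = 25 = 3·8 + 1), so t ≡ 5·4 = 20 ≡ 4 (mod 8).
    Then x = 8 + 13·4 = 60, valid modulo lcm(13, 8) = 104: x ≡ 60 (mod 104).
  Combine with x ≡ 5 (mod 19); new modulus lcm = 1976.
    Write x = 60 + 104·t and substitute into x ≡ 5 (mod 19): 104·t ≡ 5 − 60 = -55 (mod 19).
    Reduce coefficients mod 19: 9·t ≡ 2 (mod 19).
    The inverse of 9 mod 19 is 17 (since 9·17 = 153 = 8·19 + 1), so t ≡ 17·2 = 34 ≡ 15 (mod 19).
    Then x = 60 + 104·15 = 1620, valid modulo lcm(104, 19) = 1976: x ≡ 1620 (mod 1976).
  Combine with x ≡ 0 (mod 9); new modulus lcm = 17784.
    Write x = 1620 + 1976·t and substitute into x ≡ 0 (mod 9): 1976·t ≡ 0 − 1620 = -1620 (mod 9).
    Reduce coefficients mod 9: 5·t ≡ 0 (mod 9).
    The inverse of 5 mod 9 is 2 (since 5·2 = 10 = 1·9 + 1), so t ≡ 2·0 = 0 ≡ 0 (mod 9).
    Then x = 1620 + 1976·0 = 1620, valid modulo lcm(1976, 9) = 17784: x ≡ 1620 (mod 17784).
  Combine with x ≡ 0 (mod 7); new modulus lcm = 124488.
    Write x = 1620 + 17784·t and substitute into x ≡ 0 (mod 7): 17784·t ≡ 0 − 1620 = -1620 (mod 7).
    Reduce coefficients mod 7: 4·t ≡ 4 (mod 7).
    The inverse of 4 mod 7 is 2 (since 4·2 = 8 = 1·7 + 1), so t ≡ 2·4 = 8 ≡ 1 (mod 7).
    Then x = 1620 + 17784·1 = 19404, valid modulo lcm(17784, 7) = 124488: x ≡ 19404 (mod 124488).
Verify against each original: 19404 mod 13 = 8, 19404 mod 8 = 4, 19404 mod 19 = 5, 19404 mod 9 = 0, 19404 mod 7 = 0.

x ≡ 19404 (mod 124488).


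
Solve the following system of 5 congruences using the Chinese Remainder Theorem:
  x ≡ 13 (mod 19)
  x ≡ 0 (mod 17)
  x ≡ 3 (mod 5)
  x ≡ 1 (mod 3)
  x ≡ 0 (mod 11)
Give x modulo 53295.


Product of moduli M = 19 · 17 · 5 · 3 · 11 = 53295.
Merge one congruence at a time:
  Start: x ≡ 13 (mod 19).
  Combine with x ≡ 0 (mod 17); new modulus lcm = 323.
    Write x = 13 + 19·t and substitute into x ≡ 0 (mod 17): 19·t ≡ 0 − 13 = -13 (mod 17).
    Reduce coefficients mod 17: 2·t ≡ 4 (mod 17).
    The inverse of 2 mod 17 is 9 (since 2·9 = 18 = 1·17 + 1), so t ≡ 9·4 = 36 ≡ 2 (mod 17).
    Then x = 13 + 19·2 = 51, valid modulo lcm(19, 17) = 323: x ≡ 51 (mod 323).
  Combine with x ≡ 3 (mod 5); new modulus lcm = 1615.
    Write x = 51 + 323·t and substitute into x ≡ 3 (mod 5): 323·t ≡ 3 − 51 = -48 (mod 5).
    Reduce coefficients mod 5: 3·t ≡ 2 (mod 5).
    The inverse of 3 mod 5 is 2 (since 3·2 = 6 = 1·5 + 1), so t ≡ 2·2 = 4 ≡ 4 (mod 5).
    Then x = 51 + 323·4 = 1343, valid modulo lcm(323, 5) = 1615: x ≡ 1343 (mod 1615).
  Combine with x ≡ 1 (mod 3); new modulus lcm = 4845.
    Write x = 1343 + 1615·t and substitute into x ≡ 1 (mod 3): 1615·t ≡ 1 − 1343 = -1342 (mod 3).
    Reduce coefficients mod 3: 1·t ≡ 2 (mod 3).
    So t ≡ 2 (mod 3).
    Then x = 1343 + 1615·2 = 4573, valid modulo lcm(1615, 3) = 4845: x ≡ 4573 (mod 4845).
  Combine with x ≡ 0 (mod 11); new modulus lcm = 53295.
    Write x = 4573 + 4845·t and substitute into x ≡ 0 (mod 11): 4845·t ≡ 0 − 4573 = -4573 (mod 11).
    Reduce coefficients mod 11: 5·t ≡ 3 (mod 11).
    The inverse of 5 mod 11 is 9 (since 5·9 = 45 = 4·11 + 1), so t ≡ 9·3 = 27 ≡ 5 (mod 11).
    Then x = 4573 + 4845·5 = 28798, valid modulo lcm(4845, 11) = 53295: x ≡ 28798 (mod 53295).
Verify against each original: 28798 mod 19 = 13, 28798 mod 17 = 0, 28798 mod 5 = 3, 28798 mod 3 = 1, 28798 mod 11 = 0.

x ≡ 28798 (mod 53295).


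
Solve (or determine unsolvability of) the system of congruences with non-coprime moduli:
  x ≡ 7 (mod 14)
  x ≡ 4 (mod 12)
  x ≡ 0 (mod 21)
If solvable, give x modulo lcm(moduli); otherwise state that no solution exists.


Moduli 14, 12, 21 are not pairwise coprime, so CRT works modulo lcm(m_i) when all pairwise compatibility conditions hold.
Pairwise compatibility: gcd(m_i, m_j) must divide a_i - a_j for every pair.
Merge one congruence at a time:
  Start: x ≡ 7 (mod 14).
  Combine with x ≡ 4 (mod 12): gcd(14, 12) = 2, and 4 - 7 = -3 is NOT divisible by 2.
    ⇒ system is inconsistent (no integer solution).

No solution (the system is inconsistent).


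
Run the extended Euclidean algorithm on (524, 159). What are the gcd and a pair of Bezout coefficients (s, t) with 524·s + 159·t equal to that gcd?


Euclidean algorithm on (524, 159) — divide until remainder is 0:
  524 = 3 · 159 + 47
  159 = 3 · 47 + 18
  47 = 2 · 18 + 11
  18 = 1 · 11 + 7
  11 = 1 · 7 + 4
  7 = 1 · 4 + 3
  4 = 1 · 3 + 1
  3 = 3 · 1 + 0
gcd(524, 159) = 1.
Track Bezout coefficients alongside the remainders: start with r₀ = 524 = a·1 + b·0 (s = 1, t = 0) and r₁ = 159 = a·0 + b·1 (s = 0, t = 1); each new remainder r_{k+1} = r_{k-1} − q_k·r_k inherits s_{k+1} = s_{k-1} − q_k·s_k, t_{k+1} = t_{k-1} − q_k·t_k, so r_k = a·s_k + b·t_k at every step:
  q = 3: r = 47, s = 1 − 3·0 = 1, t = 0 − 3·1 = -3  (check: 524·1 + 159·(-3) = 47)
  q = 3: r = 18, s = 0 − 3·1 = -3, t = 1 − 3·(-3) = 10  (check: 524·(-3) + 159·10 = 18)
  q = 2: r = 11, s = 1 − 2·(-3) = 7, t = -3 − 2·10 = -23  (check: 524·7 + 159·(-23) = 11)
  q = 1: r = 7, s = -3 − 1·7 = -10, t = 10 − 1·(-23) = 33  (check: 524·(-10) + 159·33 = 7)
  q = 1: r = 4, s = 7 − 1·(-10) = 17, t = -23 − 1·33 = -56  (check: 524·17 + 159·(-56) = 4)
  q = 1: r = 3, s = -10 − 1·17 = -27, t = 33 − 1·(-56) = 89  (check: 524·(-27) + 159·89 = 3)
  q = 1: r = 1, s = 17 − 1·(-27) = 44, t = -56 − 1·89 = -145  (check: 524·44 + 159·(-145) = 1)
The row with r = 1 (the gcd) gives the Bezout coefficients s = 44, t = -145.
Result: 524 · (44) + 159 · (-145) = 1.

gcd(524, 159) = 1; s = 44, t = -145 (check: 524·44 + 159·(-145) = 1).


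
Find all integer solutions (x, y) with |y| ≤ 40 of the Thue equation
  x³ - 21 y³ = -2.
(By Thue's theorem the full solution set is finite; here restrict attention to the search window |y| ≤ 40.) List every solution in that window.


The equation is x³ - 21y³ = -2. For fixed y, x³ = 21·y³ − 2, so a solution requires the RHS to be a perfect cube.
Strategy: iterate y from -40 to 40, compute RHS = 21·y³ − 2, and check whether it is a (positive or negative) perfect cube.
Check small values of y:
  y = 0: RHS = -2 is not a perfect cube.
  y = 1: RHS = 19 is not a perfect cube.
  y = -1: RHS = -23 is not a perfect cube.
  y = 2: RHS = 166 is not a perfect cube.
  y = -2: RHS = -170 is not a perfect cube.
  y = 3: RHS = 565 is not a perfect cube.
  y = -3: RHS = -569 is not a perfect cube.
Continuing the search up to |y| = 40 finds no solutions either.
No (x, y) in the scanned range satisfies the equation.

No integer solutions with |y| ≤ 40.


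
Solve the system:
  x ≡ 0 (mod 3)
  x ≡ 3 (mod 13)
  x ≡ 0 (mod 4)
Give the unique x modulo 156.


Moduli 3, 13, 4 are pairwise coprime; by CRT there is a unique solution modulo M = 3 · 13 · 4 = 156.
Solve pairwise, accumulating the modulus:
  Start with x ≡ 0 (mod 3).
  Combine with x ≡ 3 (mod 13): since gcd(3, 13) = 1, we get a unique residue mod 39.
    Write x = 0 + 3·t and substitute into x ≡ 3 (mod 13): 3·t ≡ 3 − 0 = 3 (mod 13).
    The inverse of 3 mod 13 is 9 (since 3·9 = 27 = 2·13 + 1), so t ≡ 9·3 = 27 ≡ 1 (mod 13).
    Then x = 0 + 3·1 = 3, valid modulo lcm(3, 13) = 39: x ≡ 3 (mod 39).
  Combine with x ≡ 0 (mod 4): since gcd(39, 4) = 1, we get a unique residue mod 156.
    Write x = 3 + 39·t and substitute into x ≡ 0 (mod 4): 39·t ≡ 0 − 3 = -3 (mod 4).
    Reduce coefficients mod 4: 3·t ≡ 1 (mod 4).
    The inverse of 3 mod 4 is 3 (since 3·3 = 9 = 2·4 + 1), so t ≡ 3·1 = 3 ≡ 3 (mod 4).
    Then x = 3 + 39·3 = 120, valid modulo lcm(39, 4) = 156: x ≡ 120 (mod 156).
Verify: 120 mod 3 = 0 ✓, 120 mod 13 = 3 ✓, 120 mod 4 = 0 ✓.

x ≡ 120 (mod 156).


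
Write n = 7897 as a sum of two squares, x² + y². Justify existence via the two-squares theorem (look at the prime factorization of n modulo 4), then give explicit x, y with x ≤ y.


Step 1: Factor n = 7897 = 53 · 149.
Step 2: Check the mod-4 condition on each prime factor: 53 ≡ 1 (mod 4), exponent 1; 149 ≡ 1 (mod 4), exponent 1.
All primes ≡ 3 (mod 4) appear to even exponent (or don't appear), so by the two-squares theorem n IS expressible as a sum of two squares.
Step 3: Build a representation. Here n = 53 · 149 is a product of primes ≡ 1 (mod 4). Each prime p ≡ 1 (mod 4) is itself a sum of two squares; find a² by testing p − a² for a perfect square:
  53: 53 − 1² = 52, 53 − 2² = 49 = 7² ⇒ 53 = 2² + 7².
  149: 149 − 1² = 148, 149 − 2² = 145, 149 − 3² = 140, 149 − 4² = 133, 149 − 5² = 124, 149 − 6² = 113, 149 − 7² = 100 = 10² ⇒ 149 = 7² + 10².
  Combine using the Brahmagupta–Fibonacci identity (a² + b²)(c² + d²) = (ac − bd)² + (ad + bc)² = (ac + bd)² + (ad − bc)²:
  53 · 149 = 7897: from (2² + 7²)(7² + 10²), take (2·7 − 7·10, 2·10 + 7·7) = (14 − 70, 20 + 49) = (-56, 69); dropping signs (only squares matter) gives (56, 69); check 56² + 69² = 3136 + 4761 = 7897 ✓.
Step 4: Order so x ≤ y and verify: 56² + 69² = 3136 + 4761 = 7897 = n. ✓

n = 7897 = 56² + 69² (one valid representation with x ≤ y).


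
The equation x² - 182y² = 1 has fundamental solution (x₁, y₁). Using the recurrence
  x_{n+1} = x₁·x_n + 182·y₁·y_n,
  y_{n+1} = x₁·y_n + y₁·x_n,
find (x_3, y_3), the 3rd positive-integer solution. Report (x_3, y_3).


Step 1: Find the fundamental solution (x₁, y₁) of x² - 182y² = 1.
  Expand √182 as a continued fraction. a₀ = ⌊√182⌋ = 13; iterate m_{k+1} = d_k·a_k − m_k, d_{k+1} = (182 − m_{k+1}²)/d_k, a_{k+1} = ⌊(a₀ + m_{k+1})/d_{k+1}⌋ (starting m₀ = 0, d₀ = 1), with convergents p_k = a_k·p_{k-1} + p_{k-2}, q_k = a_k·q_{k-1} + q_{k-2} (p₋₁ = 1, q₋₁ = 0):
  k = 0: a₀ = 13; p₀/q₀ = 13/1; p₀² − 182·q₀² = 169 − 182 = -13.
  k = 1: m = 13, d = 13, a = ⌊(13 + 13)/13⌋ = 2; p/q = (2·13 + 1)/(2·1 + 0) = 27/2; p² − 182·q² = 729 − 728 = 1.
  The first convergent with p² − 182·q² = 1 gives the fundamental solution (x₁, y₁) = (27, 2).
Step 2: Apply the recurrence (x_{n+1}, y_{n+1}) = (x₁x_n + 182y₁y_n, x₁y_n + y₁x_n) repeatedly.
  From (x_1, y_1) = (27, 2): x_2 = 27·27 + 182·2·2 = 1457; y_2 = 27·2 + 2·27 = 108.
  From (x_2, y_2) = (1457, 108): x_3 = 27·1457 + 182·2·108 = 78651; y_3 = 27·108 + 2·1457 = 5830.
Step 3: Verify x_3² - 182·y_3² = 6185979801 - 6185979800 = 1 (should be 1). ✓

(x_1, y_1) = (27, 2); (x_3, y_3) = (78651, 5830).


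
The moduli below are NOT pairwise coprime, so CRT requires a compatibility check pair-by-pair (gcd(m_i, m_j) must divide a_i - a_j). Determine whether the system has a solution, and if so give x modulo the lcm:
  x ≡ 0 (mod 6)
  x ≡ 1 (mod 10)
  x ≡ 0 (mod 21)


Moduli 6, 10, 21 are not pairwise coprime, so CRT works modulo lcm(m_i) when all pairwise compatibility conditions hold.
Pairwise compatibility: gcd(m_i, m_j) must divide a_i - a_j for every pair.
Merge one congruence at a time:
  Start: x ≡ 0 (mod 6).
  Combine with x ≡ 1 (mod 10): gcd(6, 10) = 2, and 1 - 0 = 1 is NOT divisible by 2.
    ⇒ system is inconsistent (no integer solution).

No solution (the system is inconsistent).
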